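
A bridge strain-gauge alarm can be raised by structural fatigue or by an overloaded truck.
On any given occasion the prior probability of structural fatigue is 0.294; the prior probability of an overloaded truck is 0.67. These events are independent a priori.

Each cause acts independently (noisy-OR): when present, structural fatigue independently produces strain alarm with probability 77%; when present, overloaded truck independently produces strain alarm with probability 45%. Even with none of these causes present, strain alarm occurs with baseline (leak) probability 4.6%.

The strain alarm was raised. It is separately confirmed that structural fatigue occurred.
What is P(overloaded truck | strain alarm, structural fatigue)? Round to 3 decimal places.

Under noisy-OR, P(strain alarm | causes) = 1 − (1−0.046)·∏(1−qᵢ) over the active causes.
P(strain alarm | structural fatigue) = 0.78058×0.33 + 0.879319×0.67 = 0.257591 + 0.589144 = 0.846735
Of this, 0.589144 comes from 0.879319×0.67 (the overloaded truck=true cases).
Hence the posterior is 0.589144/0.846735 ≈ 0.696.

P(overloaded truck | strain alarm, structural fatigue) ≈ 0.696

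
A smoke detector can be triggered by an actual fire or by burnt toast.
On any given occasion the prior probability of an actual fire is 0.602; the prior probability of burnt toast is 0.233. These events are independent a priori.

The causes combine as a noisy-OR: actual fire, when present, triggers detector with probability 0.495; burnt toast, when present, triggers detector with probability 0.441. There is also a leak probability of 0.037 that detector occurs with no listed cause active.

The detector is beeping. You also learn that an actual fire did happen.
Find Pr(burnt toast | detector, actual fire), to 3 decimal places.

Pr(burnt toast | detector, actual fire) ≈ 0.301

Under noisy-OR, P(detector | causes) = 1 − (1−0.037)·∏(1−qᵢ) over the active causes.
Weight on burnt toast=true, given the evidence: 0.72815·0.233 = 0.169659
The normalizing constant is 0.513685·0.767 + 0.72815·0.233 = 0.563655
P(burnt toast | detector, actual fire) = 0.169659/0.563655 ≈ 0.301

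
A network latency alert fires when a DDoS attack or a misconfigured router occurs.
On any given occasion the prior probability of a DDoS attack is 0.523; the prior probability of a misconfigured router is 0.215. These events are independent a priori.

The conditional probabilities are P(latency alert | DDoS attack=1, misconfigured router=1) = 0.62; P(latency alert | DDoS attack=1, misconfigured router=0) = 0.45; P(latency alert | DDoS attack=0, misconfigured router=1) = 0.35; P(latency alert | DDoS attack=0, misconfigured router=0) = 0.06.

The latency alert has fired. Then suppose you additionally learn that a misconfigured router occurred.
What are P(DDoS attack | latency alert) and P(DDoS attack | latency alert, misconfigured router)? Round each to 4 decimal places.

P(DDoS attack | latency alert) ≈ 0.8134; P(DDoS attack | latency alert, misconfigured router) ≈ 0.6601

P(latency alert) = 0.06·0.477·0.785 + 0.35·0.477·0.215 + 0.45·0.523·0.785 + 0.62·0.523·0.215 = 0.022467 + 0.035894 + 0.184750 + 0.069716 = 0.312827
The DDoS attack-present share is 0.184750 + 0.069716 = 0.254466.
P(DDoS attack | latency alert) = 0.254466 / 0.312827 ≈ 0.8134

Now condition on the additional information:
Numerator (weight on configurations with DDoS attack): 0.62*0.523 = 0.324260
Normalizer over all consistent configurations: 0.35*0.477 + 0.62*0.523 = 0.491210
Posterior = 0.324260 / 0.491210 ≈ 0.6601
The drop from 0.8134 to 0.6601 is the explaining-away (discounting) effect.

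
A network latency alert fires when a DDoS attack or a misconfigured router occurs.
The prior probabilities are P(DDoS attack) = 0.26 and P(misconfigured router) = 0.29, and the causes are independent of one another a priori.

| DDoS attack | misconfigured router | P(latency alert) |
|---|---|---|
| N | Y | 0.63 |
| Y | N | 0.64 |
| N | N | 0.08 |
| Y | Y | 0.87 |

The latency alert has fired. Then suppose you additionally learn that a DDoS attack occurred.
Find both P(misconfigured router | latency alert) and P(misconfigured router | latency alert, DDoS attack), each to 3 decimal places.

P(misconfigured router | latency alert) ≈ 0.556; P(misconfigured router | latency alert, DDoS attack) ≈ 0.357

Numerator (weight on configurations with misconfigured router): 0.135198 + 0.065598 = 0.200796
The normalizing constant is 0.08*0.74*0.71 + 0.63*0.74*0.29 + 0.64*0.26*0.71 + 0.87*0.26*0.29 = 0.360972
Posterior = 0.200796 / 0.360972 ≈ 0.556

Now also conditioning on DDoS attack=true:
For the numerator, keep only misconfigured router=true terms: 0.87*0.29 = 0.252300
Normalizer over all consistent configurations: 0.64*0.71 + 0.87*0.29 = 0.706700
Posterior = 0.252300 / 0.706700 ≈ 0.357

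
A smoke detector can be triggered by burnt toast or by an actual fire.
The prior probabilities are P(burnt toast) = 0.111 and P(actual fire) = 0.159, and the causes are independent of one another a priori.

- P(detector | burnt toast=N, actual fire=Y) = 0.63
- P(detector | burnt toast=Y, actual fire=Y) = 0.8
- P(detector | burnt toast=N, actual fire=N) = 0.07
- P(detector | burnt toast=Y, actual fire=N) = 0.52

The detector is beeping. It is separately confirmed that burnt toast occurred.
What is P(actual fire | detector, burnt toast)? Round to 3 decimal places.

Enumerate both values of actual fire and weight by the priors:
  P(detector | burnt toast) = 0.52*0.841 + 0.8*0.159
        = 0.437320 + 0.127200 = 0.564520
The terms with actual fire present sum to 0.127200, so
  P(actual fire | detector, burnt toast) = 0.127200 / 0.564520 ≈ 0.225

P(actual fire | detector, burnt toast) ≈ 0.225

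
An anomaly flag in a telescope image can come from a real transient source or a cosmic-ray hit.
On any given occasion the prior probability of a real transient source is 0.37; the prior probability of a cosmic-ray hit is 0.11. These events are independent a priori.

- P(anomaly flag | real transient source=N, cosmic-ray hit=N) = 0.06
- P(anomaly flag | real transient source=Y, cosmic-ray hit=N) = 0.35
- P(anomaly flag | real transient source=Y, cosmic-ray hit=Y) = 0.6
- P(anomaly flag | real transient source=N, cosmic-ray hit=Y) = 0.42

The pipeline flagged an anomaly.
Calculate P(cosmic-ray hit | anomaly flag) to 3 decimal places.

P(cosmic-ray hit | anomaly flag) ≈ 0.264

For the numerator, keep only cosmic-ray hit=true terms: 0.029106 + 0.024420 = 0.053526
Normalizer over all consistent configurations: 0.06*0.63*0.89 + 0.42*0.63*0.11 + 0.35*0.37*0.89 + 0.6*0.37*0.11 = 0.202423
P(cosmic-ray hit | anomaly flag) = 0.053526/0.202423 ≈ 0.264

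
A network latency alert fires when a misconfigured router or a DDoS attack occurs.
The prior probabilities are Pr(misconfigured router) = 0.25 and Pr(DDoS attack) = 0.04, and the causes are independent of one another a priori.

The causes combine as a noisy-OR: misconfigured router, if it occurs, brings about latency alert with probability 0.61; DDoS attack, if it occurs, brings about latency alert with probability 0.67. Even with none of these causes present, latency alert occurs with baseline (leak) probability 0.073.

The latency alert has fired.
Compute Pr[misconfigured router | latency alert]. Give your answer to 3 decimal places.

Pr[misconfigured router | latency alert] ≈ 0.688

Under noisy-OR, P(latency alert | causes) = 1 − (1−0.073)·∏(1−qᵢ) over the active causes.
Enumerate the 4 (misconfigured router, DDoS attack) configurations and weight by the priors:
  P(latency alert) = 0.073×0.75×0.96 + 0.69409×0.75×0.04 + 0.63847×0.25×0.96 + 0.880695×0.25×0.04
        = 0.052560 + 0.020823 + 0.153233 + 0.008807 = 0.235423
The terms with misconfigured router present sum to 0.162040, so
  P(misconfigured router | latency alert) = 0.162040 / 0.235423 ≈ 0.688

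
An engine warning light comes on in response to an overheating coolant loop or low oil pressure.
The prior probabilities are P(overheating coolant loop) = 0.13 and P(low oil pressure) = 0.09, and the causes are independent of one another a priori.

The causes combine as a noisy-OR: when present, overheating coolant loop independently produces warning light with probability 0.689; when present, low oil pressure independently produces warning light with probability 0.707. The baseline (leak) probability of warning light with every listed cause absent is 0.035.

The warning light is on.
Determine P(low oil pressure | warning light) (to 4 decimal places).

P(low oil pressure | warning light) ≈ 0.3769

Under noisy-OR, P(warning light | causes) = 1 − (1−0.035)·∏(1−qᵢ) over the active causes.
For the numerator, keep only low oil pressure=true terms: 0.056161 + 0.010671 = 0.066832
The normalizing constant is 0.035*0.87*0.91 + 0.717255*0.87*0.09 + 0.699885*0.13*0.91 + 0.912066*0.13*0.09 = 0.177338
P(low oil pressure | warning light) = 0.066832/0.177338 ≈ 0.3769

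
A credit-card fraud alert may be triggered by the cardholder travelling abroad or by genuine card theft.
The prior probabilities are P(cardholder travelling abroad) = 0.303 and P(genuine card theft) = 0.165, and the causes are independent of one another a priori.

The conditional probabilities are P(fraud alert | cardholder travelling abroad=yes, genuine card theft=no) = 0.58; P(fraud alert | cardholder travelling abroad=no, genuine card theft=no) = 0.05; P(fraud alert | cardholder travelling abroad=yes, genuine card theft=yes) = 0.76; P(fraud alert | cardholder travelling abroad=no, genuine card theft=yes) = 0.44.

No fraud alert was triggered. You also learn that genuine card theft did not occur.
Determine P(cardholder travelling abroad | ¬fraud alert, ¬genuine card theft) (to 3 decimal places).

By total probability over both values of cardholder travelling abroad:
  P(¬fraud alert | ¬genuine card theft) = 0.95×0.697 + 0.42×0.303
        = 0.662150 + 0.127260 = 0.789410
Configurations with cardholder travelling abroad contribute 0.127260, so
  P(cardholder travelling abroad | ¬fraud alert, ¬genuine card theft) = 0.127260 / 0.789410 ≈ 0.161

P(cardholder travelling abroad | ¬fraud alert, ¬genuine card theft) ≈ 0.161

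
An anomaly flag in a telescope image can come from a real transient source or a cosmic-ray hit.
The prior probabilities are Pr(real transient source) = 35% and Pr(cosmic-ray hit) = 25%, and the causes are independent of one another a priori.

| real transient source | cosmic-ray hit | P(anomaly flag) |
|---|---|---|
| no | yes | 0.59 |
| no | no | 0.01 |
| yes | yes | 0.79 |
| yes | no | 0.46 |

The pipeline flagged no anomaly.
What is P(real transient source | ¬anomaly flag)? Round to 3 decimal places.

By total probability over the 4 (real transient source, cosmic-ray hit) configurations:
  P(¬anomaly flag) = 0.99*0.65*0.75 + 0.41*0.65*0.25 + 0.54*0.35*0.75 + 0.21*0.35*0.25
        = 0.482625 + 0.066625 + 0.141750 + 0.018375 = 0.709375
Keeping only the real transient source-present terms gives 0.160125, so
  P(real transient source | ¬anomaly flag) = 0.160125 / 0.709375 ≈ 0.226

P(real transient source | ¬anomaly flag) ≈ 0.226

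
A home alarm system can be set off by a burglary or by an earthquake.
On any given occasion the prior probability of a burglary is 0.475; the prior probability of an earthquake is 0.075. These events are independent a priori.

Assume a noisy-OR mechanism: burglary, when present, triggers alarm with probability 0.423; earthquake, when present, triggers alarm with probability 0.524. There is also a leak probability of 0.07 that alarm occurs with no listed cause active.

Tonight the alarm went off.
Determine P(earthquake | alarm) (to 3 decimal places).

P(earthquake | alarm) ≈ 0.169

Under noisy-OR, P(alarm | causes) = 1 − (1−0.07)·∏(1−qᵢ) over the active causes.
By total probability over the 4 (burglary, earthquake) configurations:
  P(alarm) = 0.07×0.525×0.925 + 0.55732×0.525×0.075 + 0.46339×0.475×0.925 + 0.744574×0.475×0.075
        = 0.033994 + 0.021944 + 0.203602 + 0.026525 = 0.286065
Keeping only the earthquake-present terms gives 0.048469, so
  P(earthquake | alarm) = 0.048469 / 0.286065 ≈ 0.169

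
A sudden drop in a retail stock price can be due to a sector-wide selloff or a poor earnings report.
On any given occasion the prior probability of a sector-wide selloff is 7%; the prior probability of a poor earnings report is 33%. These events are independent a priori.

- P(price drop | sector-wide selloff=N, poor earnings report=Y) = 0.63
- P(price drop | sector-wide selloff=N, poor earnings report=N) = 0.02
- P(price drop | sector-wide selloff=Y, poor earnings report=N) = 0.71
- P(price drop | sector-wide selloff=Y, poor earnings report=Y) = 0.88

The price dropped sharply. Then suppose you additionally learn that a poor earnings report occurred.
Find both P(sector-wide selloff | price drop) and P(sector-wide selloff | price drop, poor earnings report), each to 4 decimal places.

Sum P(price drop|·) weighted by the priors over the 4 (sector-wide selloff, poor earnings report) configurations:
  P(price drop) = 0.02×0.93×0.67 + 0.63×0.93×0.33 + 0.71×0.07×0.67 + 0.88×0.07×0.33
        = 0.012462 + 0.193347 + 0.033299 + 0.020328 = 0.259436
Keeping only the sector-wide selloff-present terms gives 0.053627, so
  P(sector-wide selloff | price drop) = 0.053627 / 0.259436 ≈ 0.2067

Now condition on the additional information:
P(price drop | poor earnings report) = 0.63*0.93 + 0.88*0.07 = 0.585900 + 0.061600 = 0.647500
The sector-wide selloff-present share is 0.88*0.07 = 0.061600.
P(sector-wide selloff | price drop, poor earnings report) = 0.061600 / 0.647500 ≈ 0.0951

P(sector-wide selloff | price drop) ≈ 0.2067; P(sector-wide selloff | price drop, poor earnings report) ≈ 0.0951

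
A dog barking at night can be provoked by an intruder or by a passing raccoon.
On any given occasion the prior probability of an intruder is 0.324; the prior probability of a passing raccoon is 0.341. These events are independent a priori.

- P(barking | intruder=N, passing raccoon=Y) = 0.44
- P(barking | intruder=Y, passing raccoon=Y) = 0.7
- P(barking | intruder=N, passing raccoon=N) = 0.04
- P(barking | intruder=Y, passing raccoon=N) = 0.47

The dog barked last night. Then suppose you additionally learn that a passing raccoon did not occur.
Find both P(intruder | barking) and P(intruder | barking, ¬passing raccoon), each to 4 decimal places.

P(intruder | barking) ≈ 0.5984; P(intruder | barking, ¬passing raccoon) ≈ 0.8492

P(barking) = 0.04·0.676·0.659 + 0.44·0.676·0.341 + 0.47·0.324·0.659 + 0.7·0.324·0.341 = 0.017819 + 0.101427 + 0.100353 + 0.077339 = 0.296938
Restricting to configurations with intruder present: 0.100353 + 0.077339 = 0.177692.
P(intruder | barking) = 0.177692 / 0.296938 ≈ 0.5984

With the extra evidence:
P(barking | ¬passing raccoon) = 0.04*0.676 + 0.47*0.324 = 0.027040 + 0.152280 = 0.179320
Of this, 0.152280 comes from 0.47*0.324 (the intruder=true cases).
Hence the posterior is 0.152280/0.179320 ≈ 0.8492.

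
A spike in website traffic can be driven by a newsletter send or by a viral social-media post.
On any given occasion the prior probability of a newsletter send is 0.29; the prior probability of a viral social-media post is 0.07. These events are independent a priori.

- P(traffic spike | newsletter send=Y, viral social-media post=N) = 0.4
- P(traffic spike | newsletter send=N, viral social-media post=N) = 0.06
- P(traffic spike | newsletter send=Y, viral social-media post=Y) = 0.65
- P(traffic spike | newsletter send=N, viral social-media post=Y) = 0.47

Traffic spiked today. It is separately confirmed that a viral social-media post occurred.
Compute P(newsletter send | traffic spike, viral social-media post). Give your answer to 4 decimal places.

Weight on newsletter send=true, given the evidence: 0.65*0.29 = 0.188500
The normalizing constant is 0.47*0.71 + 0.65*0.29 = 0.522200
P(newsletter send | traffic spike, viral social-media post) = 0.188500/0.522200 ≈ 0.3610

P(newsletter send | traffic spike, viral social-media post) ≈ 0.3610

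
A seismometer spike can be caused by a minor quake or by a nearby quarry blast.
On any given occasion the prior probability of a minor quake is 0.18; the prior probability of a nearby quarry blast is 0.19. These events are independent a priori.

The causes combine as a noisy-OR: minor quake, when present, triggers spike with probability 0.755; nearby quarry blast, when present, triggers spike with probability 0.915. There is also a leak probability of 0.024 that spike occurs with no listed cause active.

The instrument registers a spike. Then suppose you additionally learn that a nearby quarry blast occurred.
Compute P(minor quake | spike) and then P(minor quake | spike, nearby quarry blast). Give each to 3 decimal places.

P(minor quake | spike) ≈ 0.476; P(minor quake | spike, nearby quarry blast) ≈ 0.190

Under noisy-OR, P(spike | causes) = 1 − (1−0.024)·∏(1−qᵢ) over the active causes.
Weight on minor quake=true, given the evidence: 0.110936 + 0.033505 = 0.144441
Denominator P(spike): 0.024*0.82*0.81 + 0.91704*0.82*0.19 + 0.76088*0.18*0.81 + 0.979675*0.18*0.19 = 0.303257
Posterior = 0.144441 / 0.303257 ≈ 0.476

Now also conditioning on nearby quarry blast=true:
Sum P(spike|·) weighted by the priors over both values of minor quake:
  P(spike | nearby quarry blast) = 0.91704·0.82 + 0.979675·0.18
        = 0.751973 + 0.176341 = 0.928314
Keeping only the minor quake-present terms gives 0.176341, so
  P(minor quake | spike, nearby quarry blast) = 0.176341 / 0.928314 ≈ 0.190
— nearby quarry blast explains away the evidence for minor quake.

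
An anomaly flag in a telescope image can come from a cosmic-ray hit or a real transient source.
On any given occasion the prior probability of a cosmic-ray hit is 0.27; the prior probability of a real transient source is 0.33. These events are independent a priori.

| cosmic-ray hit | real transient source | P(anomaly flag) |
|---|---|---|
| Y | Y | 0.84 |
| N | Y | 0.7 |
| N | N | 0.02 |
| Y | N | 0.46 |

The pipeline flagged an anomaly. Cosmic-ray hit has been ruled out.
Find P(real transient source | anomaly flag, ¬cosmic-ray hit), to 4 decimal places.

P(real transient source | anomaly flag, ¬cosmic-ray hit) ≈ 0.9452

Numerator (weight on configurations with real transient source): 0.7·0.33 = 0.231000
The normalizing constant is 0.02·0.67 + 0.7·0.33 = 0.244400
Posterior = 0.231000 / 0.244400 ≈ 0.9452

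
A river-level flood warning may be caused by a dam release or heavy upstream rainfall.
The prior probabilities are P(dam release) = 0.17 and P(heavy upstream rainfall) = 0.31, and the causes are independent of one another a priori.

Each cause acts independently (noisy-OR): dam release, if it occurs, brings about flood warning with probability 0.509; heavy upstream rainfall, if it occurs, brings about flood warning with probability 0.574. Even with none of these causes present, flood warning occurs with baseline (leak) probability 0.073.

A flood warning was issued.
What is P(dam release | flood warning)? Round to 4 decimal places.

Under noisy-OR, P(flood warning | causes) = 1 − (1−0.073)·∏(1−qᵢ) over the active causes.
By total probability over the 4 (dam release, heavy upstream rainfall) configurations:
  P(flood warning) = 0.073·0.83·0.69 + 0.605098·0.83·0.31 + 0.544843·0.17·0.69 + 0.806103·0.17·0.31
        = 0.041807 + 0.155692 + 0.063910 + 0.042482 = 0.303891
Keeping only the dam release-present terms gives 0.106392, so
  P(dam release | flood warning) = 0.106392 / 0.303891 ≈ 0.3501

P(dam release | flood warning) ≈ 0.3501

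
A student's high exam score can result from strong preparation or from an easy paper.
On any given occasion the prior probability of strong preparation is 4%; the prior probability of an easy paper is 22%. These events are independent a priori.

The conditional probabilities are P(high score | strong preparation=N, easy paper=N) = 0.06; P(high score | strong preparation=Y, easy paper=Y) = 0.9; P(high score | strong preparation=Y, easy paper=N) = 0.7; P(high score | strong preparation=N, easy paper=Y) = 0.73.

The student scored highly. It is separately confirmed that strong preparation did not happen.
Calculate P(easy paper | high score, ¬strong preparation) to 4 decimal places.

P(high score | ¬strong preparation) = 0.06×0.78 + 0.73×0.22 = 0.046800 + 0.160600 = 0.207400
Of this, 0.160600 comes from 0.73×0.22 (the easy paper=true cases).
So P(easy paper | high score, ¬strong preparation) = 0.160600/0.207400 ≈ 0.7743.

P(easy paper | high score, ¬strong preparation) ≈ 0.7743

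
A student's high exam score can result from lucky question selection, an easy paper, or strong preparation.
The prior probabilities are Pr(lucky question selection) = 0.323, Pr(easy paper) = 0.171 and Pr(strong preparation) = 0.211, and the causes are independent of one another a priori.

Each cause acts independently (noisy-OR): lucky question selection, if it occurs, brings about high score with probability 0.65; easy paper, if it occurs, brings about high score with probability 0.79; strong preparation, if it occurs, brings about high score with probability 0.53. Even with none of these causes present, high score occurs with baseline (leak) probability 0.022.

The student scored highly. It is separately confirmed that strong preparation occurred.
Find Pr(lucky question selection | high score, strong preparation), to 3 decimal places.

Under noisy-OR, P(high score | causes) = 1 − (1−0.022)·∏(1−qᵢ) over the active causes.
Weight on lucky question selection=true, given the evidence: 0.224688 + 0.053367 = 0.278055
The normalizing constant is 0.54034*0.677*0.829 + 0.903471*0.677*0.171 + 0.839119*0.323*0.829 + 0.966215*0.323*0.171 = 0.685904
Posterior = 0.278055 / 0.685904 ≈ 0.405

Pr(lucky question selection | high score, strong preparation) ≈ 0.405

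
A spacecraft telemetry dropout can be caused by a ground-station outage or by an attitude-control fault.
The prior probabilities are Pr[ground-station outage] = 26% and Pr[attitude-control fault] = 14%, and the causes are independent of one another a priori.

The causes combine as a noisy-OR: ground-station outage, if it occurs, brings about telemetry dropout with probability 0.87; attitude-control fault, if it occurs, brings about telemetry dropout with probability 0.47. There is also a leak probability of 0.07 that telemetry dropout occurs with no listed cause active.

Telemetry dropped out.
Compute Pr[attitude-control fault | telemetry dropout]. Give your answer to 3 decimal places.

Under noisy-OR, P(telemetry dropout | causes) = 1 − (1−0.07)·∏(1−qᵢ) over the active causes.
Enumerate the 4 (ground-station outage, attitude-control fault) configurations and weight by the priors:
  P(telemetry dropout) = 0.07*0.74*0.86 + 0.5071*0.74*0.14 + 0.8791*0.26*0.86 + 0.935923*0.26*0.14
        = 0.044548 + 0.052536 + 0.196567 + 0.034068 = 0.327719
The terms with attitude-control fault present sum to 0.086604, so
  P(attitude-control fault | telemetry dropout) = 0.086604 / 0.327719 ≈ 0.264

Pr[attitude-control fault | telemetry dropout] ≈ 0.264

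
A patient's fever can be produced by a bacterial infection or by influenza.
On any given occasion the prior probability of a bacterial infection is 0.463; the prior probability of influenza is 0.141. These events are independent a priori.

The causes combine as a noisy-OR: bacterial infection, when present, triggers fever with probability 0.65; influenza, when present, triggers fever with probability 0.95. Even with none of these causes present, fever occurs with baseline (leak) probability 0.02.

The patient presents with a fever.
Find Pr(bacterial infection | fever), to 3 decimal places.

Pr(bacterial infection | fever) ≈ 0.800

Under noisy-OR, P(fever | causes) = 1 − (1−0.02)·∏(1−qᵢ) over the active causes.
For the numerator, keep only bacterial infection=true terms: 0.261300 + 0.064163 = 0.325463
The normalizing constant is 0.02×0.537×0.859 + 0.951×0.537×0.141 + 0.657×0.463×0.859 + 0.98285×0.463×0.141 = 0.406696
Posterior = 0.325463 / 0.406696 ≈ 0.800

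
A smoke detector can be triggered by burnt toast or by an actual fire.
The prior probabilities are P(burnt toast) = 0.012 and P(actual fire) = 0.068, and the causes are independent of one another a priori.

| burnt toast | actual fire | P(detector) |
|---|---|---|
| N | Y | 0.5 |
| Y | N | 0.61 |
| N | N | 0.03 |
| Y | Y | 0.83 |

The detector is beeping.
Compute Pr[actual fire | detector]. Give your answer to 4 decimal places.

Numerator (weight on configurations with actual fire): 0.033592 + 0.000677 = 0.034269
The normalizing constant is 0.03×0.988×0.932 + 0.5×0.988×0.068 + 0.61×0.012×0.932 + 0.83×0.012×0.068 = 0.068715
P(actual fire | detector) = 0.034269/0.068715 ≈ 0.4987

Pr[actual fire | detector] ≈ 0.4987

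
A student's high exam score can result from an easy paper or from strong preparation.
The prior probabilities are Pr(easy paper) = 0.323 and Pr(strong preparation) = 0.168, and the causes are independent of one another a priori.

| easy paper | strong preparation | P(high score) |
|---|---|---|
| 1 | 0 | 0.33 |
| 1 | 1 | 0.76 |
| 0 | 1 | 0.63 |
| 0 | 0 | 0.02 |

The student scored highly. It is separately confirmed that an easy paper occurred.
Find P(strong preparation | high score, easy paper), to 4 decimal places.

Weight on strong preparation=true, given the evidence: 0.76×0.168 = 0.127680
Denominator P(high score | easy paper): 0.33×0.832 + 0.76×0.168 = 0.402240
P(strong preparation | high score, easy paper) = 0.127680/0.402240 ≈ 0.3174

P(strong preparation | high score, easy paper) ≈ 0.3174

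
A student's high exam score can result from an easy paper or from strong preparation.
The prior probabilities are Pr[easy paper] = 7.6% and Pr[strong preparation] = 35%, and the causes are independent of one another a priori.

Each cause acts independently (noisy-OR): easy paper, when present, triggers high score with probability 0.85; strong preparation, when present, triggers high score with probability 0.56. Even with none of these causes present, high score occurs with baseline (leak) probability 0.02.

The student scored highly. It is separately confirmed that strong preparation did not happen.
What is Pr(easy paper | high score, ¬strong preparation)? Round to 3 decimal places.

Pr(easy paper | high score, ¬strong preparation) ≈ 0.778

Under noisy-OR, P(high score | causes) = 1 − (1−0.02)·∏(1−qᵢ) over the active causes.
P(high score | ¬strong preparation) = 0.02×0.924 + 0.853×0.076 = 0.018480 + 0.064828 = 0.083308
Of this, 0.064828 comes from 0.853×0.076 (the easy paper=true cases).
Hence the posterior is 0.064828/0.083308 ≈ 0.778.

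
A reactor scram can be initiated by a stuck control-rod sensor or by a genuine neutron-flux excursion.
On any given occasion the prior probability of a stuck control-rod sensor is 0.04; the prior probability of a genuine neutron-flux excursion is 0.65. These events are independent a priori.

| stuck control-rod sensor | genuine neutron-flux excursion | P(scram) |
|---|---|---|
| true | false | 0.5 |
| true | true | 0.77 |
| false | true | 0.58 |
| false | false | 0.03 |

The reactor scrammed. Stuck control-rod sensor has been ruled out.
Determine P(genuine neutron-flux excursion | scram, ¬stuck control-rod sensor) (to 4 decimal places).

P(genuine neutron-flux excursion | scram, ¬stuck control-rod sensor) ≈ 0.9729

Sum P(scram|·) weighted by the priors over both values of genuine neutron-flux excursion:
  P(scram | ¬stuck control-rod sensor) = 0.03×0.35 + 0.58×0.65
        = 0.010500 + 0.377000 = 0.387500
Keeping only the genuine neutron-flux excursion-present terms gives 0.377000, so
  P(genuine neutron-flux excursion | scram, ¬stuck control-rod sensor) = 0.377000 / 0.387500 ≈ 0.9729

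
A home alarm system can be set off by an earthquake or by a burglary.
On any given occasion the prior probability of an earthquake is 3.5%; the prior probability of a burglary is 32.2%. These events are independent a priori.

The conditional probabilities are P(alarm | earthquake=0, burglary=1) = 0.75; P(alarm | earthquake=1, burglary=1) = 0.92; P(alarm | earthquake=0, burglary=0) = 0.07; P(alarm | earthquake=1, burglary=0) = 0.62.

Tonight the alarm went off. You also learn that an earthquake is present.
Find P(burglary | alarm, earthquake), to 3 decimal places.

P(burglary | alarm, earthquake) ≈ 0.413

For the numerator, keep only burglary=true terms: 0.92*0.322 = 0.296240
Denominator P(alarm | earthquake): 0.62*0.678 + 0.92*0.322 = 0.716600
P(burglary | alarm, earthquake) = 0.296240/0.716600 ≈ 0.413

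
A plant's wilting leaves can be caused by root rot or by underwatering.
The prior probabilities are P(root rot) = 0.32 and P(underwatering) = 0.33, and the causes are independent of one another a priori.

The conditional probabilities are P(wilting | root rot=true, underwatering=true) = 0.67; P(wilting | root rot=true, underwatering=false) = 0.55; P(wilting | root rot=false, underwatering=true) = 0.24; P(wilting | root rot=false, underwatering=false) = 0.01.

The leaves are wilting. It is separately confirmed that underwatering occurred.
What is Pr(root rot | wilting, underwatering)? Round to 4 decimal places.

Weight on root rot=true, given the evidence: 0.67×0.32 = 0.214400
Denominator P(wilting | underwatering): 0.24×0.68 + 0.67×0.32 = 0.377600
Posterior = 0.214400 / 0.377600 ≈ 0.5678

Pr(root rot | wilting, underwatering) ≈ 0.5678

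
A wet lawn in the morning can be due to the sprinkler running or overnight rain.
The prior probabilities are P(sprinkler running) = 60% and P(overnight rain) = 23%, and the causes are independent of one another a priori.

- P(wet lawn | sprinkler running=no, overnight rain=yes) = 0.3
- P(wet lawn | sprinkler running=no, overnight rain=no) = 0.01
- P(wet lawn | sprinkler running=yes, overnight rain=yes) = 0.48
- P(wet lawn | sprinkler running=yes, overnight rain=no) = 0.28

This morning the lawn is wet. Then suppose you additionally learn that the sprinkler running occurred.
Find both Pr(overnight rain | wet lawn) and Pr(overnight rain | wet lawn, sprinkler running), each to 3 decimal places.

Sum P(wet lawn|·) weighted by the priors over the 4 (sprinkler running, overnight rain) configurations:
  P(wet lawn) = 0.01*0.4*0.77 + 0.3*0.4*0.23 + 0.28*0.6*0.77 + 0.48*0.6*0.23
        = 0.003080 + 0.027600 + 0.129360 + 0.066240 = 0.226280
The terms with overnight rain present sum to 0.093840, so
  P(overnight rain | wet lawn) = 0.093840 / 0.226280 ≈ 0.415

With the extra evidence:
Sum P(wet lawn|·) weighted by the priors over both values of overnight rain:
  P(wet lawn | sprinkler running) = 0.28×0.77 + 0.48×0.23
        = 0.215600 + 0.110400 = 0.326000
Configurations with overnight rain contribute 0.110400, so
  P(overnight rain | wet lawn, sprinkler running) = 0.110400 / 0.326000 ≈ 0.339

Pr(overnight rain | wet lawn) ≈ 0.415; Pr(overnight rain | wet lawn, sprinkler running) ≈ 0.339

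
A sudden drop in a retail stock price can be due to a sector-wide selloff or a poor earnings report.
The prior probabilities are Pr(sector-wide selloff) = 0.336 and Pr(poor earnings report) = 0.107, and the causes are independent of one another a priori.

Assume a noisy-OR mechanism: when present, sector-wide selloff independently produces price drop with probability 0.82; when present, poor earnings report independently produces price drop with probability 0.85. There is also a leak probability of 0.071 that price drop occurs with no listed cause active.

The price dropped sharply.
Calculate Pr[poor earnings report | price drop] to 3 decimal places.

Under noisy-OR, P(price drop | causes) = 1 − (1−0.071)·∏(1−qᵢ) over the active causes.
P(price drop) = 0.071*0.664*0.893 + 0.86065*0.664*0.107 + 0.83278*0.336*0.893 + 0.974917*0.336*0.107 = 0.042100 + 0.061147 + 0.249874 + 0.035050 = 0.388171
Of this, 0.096197 comes from 0.061147 + 0.035050 (the poor earnings report=true cases).
Hence the posterior is 0.096197/0.388171 ≈ 0.248.

Pr[poor earnings report | price drop] ≈ 0.248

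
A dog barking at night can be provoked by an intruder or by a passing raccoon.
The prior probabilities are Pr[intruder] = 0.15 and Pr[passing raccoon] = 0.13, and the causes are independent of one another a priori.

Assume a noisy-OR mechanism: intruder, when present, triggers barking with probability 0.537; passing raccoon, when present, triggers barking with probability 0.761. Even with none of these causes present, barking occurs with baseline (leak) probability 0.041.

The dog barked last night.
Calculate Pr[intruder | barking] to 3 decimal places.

Pr[intruder | barking] ≈ 0.438

Under noisy-OR, P(barking | causes) = 1 − (1−0.041)·∏(1−qᵢ) over the active causes.
For the numerator, keep only intruder=true terms: 0.072556 + 0.017431 = 0.089987
Denominator P(barking): 0.041·0.85·0.87 + 0.770799·0.85·0.13 + 0.555983·0.15·0.87 + 0.89388·0.15·0.13 = 0.205479
Posterior = 0.089987 / 0.205479 ≈ 0.438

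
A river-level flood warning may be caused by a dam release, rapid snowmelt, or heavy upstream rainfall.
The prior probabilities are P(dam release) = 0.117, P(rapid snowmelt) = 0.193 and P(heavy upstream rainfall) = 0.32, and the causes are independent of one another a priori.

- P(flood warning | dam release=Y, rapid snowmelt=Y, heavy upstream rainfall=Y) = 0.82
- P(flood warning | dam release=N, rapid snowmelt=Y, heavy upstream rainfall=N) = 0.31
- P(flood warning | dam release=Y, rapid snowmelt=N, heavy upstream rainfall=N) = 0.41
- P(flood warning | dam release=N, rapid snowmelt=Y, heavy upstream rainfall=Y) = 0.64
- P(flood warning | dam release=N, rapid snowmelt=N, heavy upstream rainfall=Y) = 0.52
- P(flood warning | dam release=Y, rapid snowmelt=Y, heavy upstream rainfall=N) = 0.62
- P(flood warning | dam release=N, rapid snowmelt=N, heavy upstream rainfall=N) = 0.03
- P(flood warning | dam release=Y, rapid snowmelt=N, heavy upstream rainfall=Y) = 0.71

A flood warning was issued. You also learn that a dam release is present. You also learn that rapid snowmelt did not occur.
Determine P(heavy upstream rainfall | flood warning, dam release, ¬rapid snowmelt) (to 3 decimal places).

P(heavy upstream rainfall | flood warning, dam release, ¬rapid snowmelt) ≈ 0.449

P(flood warning | dam release, ¬rapid snowmelt) = 0.41*0.68 + 0.71*0.32 = 0.278800 + 0.227200 = 0.506000
Restricting to configurations with heavy upstream rainfall present: 0.71*0.32 = 0.227200.
So P(heavy upstream rainfall | flood warning, dam release, ¬rapid snowmelt) = 0.227200/0.506000 ≈ 0.449.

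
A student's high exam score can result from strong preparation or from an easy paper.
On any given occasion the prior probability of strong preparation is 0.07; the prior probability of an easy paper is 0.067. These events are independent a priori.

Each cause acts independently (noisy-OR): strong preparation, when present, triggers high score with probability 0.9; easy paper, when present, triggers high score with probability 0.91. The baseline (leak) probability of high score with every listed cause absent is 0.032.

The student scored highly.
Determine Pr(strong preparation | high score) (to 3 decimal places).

Pr(strong preparation | high score) ≈ 0.429

Under noisy-OR, P(high score | causes) = 1 − (1−0.032)·∏(1−qᵢ) over the active causes.
P(high score) = 0.032*0.93*0.933 + 0.91288*0.93*0.067 + 0.9032*0.07*0.933 + 0.991288*0.07*0.067 = 0.027766 + 0.056882 + 0.058988 + 0.004649 = 0.148285
The strong preparation-present share is 0.058988 + 0.004649 = 0.063637.
P(strong preparation | high score) = 0.063637 / 0.148285 ≈ 0.429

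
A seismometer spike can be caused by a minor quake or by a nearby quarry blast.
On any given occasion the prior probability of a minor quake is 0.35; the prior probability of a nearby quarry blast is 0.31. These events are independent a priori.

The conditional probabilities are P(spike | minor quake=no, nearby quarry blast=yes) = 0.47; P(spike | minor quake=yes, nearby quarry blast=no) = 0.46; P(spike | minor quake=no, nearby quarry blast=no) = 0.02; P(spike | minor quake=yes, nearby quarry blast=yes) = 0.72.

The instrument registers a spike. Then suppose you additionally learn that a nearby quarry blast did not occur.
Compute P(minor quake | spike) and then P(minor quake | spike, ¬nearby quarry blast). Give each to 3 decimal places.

P(minor quake | spike) ≈ 0.646; P(minor quake | spike, ¬nearby quarry blast) ≈ 0.925

Enumerate the 4 (minor quake, nearby quarry blast) configurations and weight by the priors:
  P(spike) = 0.02×0.65×0.69 + 0.47×0.65×0.31 + 0.46×0.35×0.69 + 0.72×0.35×0.31
        = 0.008970 + 0.094705 + 0.111090 + 0.078120 = 0.292885
The terms with minor quake present sum to 0.189210, so
  P(minor quake | spike) = 0.189210 / 0.292885 ≈ 0.646

With the extra evidence:
For the numerator, keep only minor quake=true terms: 0.46*0.35 = 0.161000
The normalizing constant is 0.02*0.65 + 0.46*0.35 = 0.174000
Posterior = 0.161000 / 0.174000 ≈ 0.925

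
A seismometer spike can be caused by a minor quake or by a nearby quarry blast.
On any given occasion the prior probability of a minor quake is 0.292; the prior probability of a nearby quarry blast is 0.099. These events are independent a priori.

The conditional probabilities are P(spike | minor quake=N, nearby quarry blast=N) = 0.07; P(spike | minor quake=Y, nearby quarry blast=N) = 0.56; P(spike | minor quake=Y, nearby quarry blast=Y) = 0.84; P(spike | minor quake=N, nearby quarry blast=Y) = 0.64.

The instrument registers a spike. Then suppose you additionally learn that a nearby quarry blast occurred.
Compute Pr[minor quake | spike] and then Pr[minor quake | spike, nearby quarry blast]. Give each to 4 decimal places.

Pr[minor quake | spike] ≈ 0.6572; Pr[minor quake | spike, nearby quarry blast] ≈ 0.3512

Numerator (weight on configurations with minor quake): 0.147332 + 0.024283 = 0.171615
Denominator P(spike): 0.07·0.708·0.901 + 0.64·0.708·0.099 + 0.56·0.292·0.901 + 0.84·0.292·0.099 = 0.261128
P(minor quake | spike) = 0.171615/0.261128 ≈ 0.6572

Now also conditioning on nearby quarry blast=true:
Sum P(spike|·) weighted by the priors over both values of minor quake:
  P(spike | nearby quarry blast) = 0.64·0.708 + 0.84·0.292
        = 0.453120 + 0.245280 = 0.698400
Keeping only the minor quake-present terms gives 0.245280, so
  P(minor quake | spike, nearby quarry blast) = 0.245280 / 0.698400 ≈ 0.3512
The drop from 0.6572 to 0.3512 is the explaining-away (discounting) effect.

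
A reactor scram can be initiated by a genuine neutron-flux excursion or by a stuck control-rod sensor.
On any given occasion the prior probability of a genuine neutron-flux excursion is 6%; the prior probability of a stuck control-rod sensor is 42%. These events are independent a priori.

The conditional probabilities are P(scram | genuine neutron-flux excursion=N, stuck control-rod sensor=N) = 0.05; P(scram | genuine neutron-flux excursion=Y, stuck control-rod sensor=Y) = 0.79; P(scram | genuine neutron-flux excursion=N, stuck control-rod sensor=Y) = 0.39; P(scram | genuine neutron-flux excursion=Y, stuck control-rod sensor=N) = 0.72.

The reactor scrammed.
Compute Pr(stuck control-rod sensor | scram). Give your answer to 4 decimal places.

P(scram) = 0.05×0.94×0.58 + 0.39×0.94×0.42 + 0.72×0.06×0.58 + 0.79×0.06×0.42 = 0.027260 + 0.153972 + 0.025056 + 0.019908 = 0.226196
Restricting to configurations with stuck control-rod sensor present: 0.153972 + 0.019908 = 0.173880.
Hence the posterior is 0.173880/0.226196 ≈ 0.7687.

Pr(stuck control-rod sensor | scram) ≈ 0.7687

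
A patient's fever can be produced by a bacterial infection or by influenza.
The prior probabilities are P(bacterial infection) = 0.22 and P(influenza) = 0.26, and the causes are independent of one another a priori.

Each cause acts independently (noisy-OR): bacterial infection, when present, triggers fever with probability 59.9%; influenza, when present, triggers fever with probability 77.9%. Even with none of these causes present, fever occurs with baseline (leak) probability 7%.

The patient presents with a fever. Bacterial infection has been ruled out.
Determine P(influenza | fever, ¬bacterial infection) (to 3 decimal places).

Under noisy-OR, P(fever | causes) = 1 − (1−0.07)·∏(1−qᵢ) over the active causes.
P(fever | ¬bacterial infection) = 0.07×0.74 + 0.79447×0.26 = 0.051800 + 0.206562 = 0.258362
Of this, 0.206562 comes from 0.79447×0.26 (the influenza=true cases).
P(influenza | fever, ¬bacterial infection) = 0.206562 / 0.258362 ≈ 0.800

P(influenza | fever, ¬bacterial infection) ≈ 0.800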